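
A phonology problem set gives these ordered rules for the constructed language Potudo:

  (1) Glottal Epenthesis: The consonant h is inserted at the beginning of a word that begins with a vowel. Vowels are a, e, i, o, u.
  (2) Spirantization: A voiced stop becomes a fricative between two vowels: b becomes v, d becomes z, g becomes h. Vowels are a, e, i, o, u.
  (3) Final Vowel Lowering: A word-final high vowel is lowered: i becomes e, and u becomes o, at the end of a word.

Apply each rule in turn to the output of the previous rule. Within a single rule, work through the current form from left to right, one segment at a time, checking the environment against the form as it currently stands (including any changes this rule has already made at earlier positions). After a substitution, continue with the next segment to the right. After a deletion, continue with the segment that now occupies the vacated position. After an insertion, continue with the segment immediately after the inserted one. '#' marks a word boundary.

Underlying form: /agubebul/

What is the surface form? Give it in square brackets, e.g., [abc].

[hahuvevul]

(1) Glottal Epenthesis: [agubebul] → [hagubebul]
(2) Spirantization: [hagubebul] → [hahuvevul]
(3) Final Vowel Lowering: no change — [hahuvevul]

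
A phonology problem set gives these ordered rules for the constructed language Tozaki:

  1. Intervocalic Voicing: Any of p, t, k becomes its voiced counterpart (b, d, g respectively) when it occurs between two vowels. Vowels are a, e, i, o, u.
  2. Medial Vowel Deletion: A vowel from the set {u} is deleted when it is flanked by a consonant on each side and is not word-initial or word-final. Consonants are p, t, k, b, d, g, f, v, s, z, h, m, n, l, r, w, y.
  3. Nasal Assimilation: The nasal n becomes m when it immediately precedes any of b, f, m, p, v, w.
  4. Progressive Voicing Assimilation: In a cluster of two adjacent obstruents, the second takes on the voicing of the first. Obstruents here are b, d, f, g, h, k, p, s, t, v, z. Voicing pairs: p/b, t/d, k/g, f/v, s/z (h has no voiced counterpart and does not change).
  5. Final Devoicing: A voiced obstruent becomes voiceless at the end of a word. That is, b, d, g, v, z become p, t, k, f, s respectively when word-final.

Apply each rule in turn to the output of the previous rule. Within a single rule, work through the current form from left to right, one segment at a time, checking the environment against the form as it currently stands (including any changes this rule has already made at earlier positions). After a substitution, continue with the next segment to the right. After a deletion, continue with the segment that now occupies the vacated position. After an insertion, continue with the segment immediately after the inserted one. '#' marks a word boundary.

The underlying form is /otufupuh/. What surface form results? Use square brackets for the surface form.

[odvbh]

1 Intervocalic Voicing: [otufupuh] → [odufubuh]
2 Medial Vowel Deletion: [odufubuh] → [odfbh]
3 Nasal Assimilation: no change — [odfbh]
4 Progressive Voicing Assimilation: [odfbh] → [odvbh]
5 Final Devoicing: no change — [odvbh]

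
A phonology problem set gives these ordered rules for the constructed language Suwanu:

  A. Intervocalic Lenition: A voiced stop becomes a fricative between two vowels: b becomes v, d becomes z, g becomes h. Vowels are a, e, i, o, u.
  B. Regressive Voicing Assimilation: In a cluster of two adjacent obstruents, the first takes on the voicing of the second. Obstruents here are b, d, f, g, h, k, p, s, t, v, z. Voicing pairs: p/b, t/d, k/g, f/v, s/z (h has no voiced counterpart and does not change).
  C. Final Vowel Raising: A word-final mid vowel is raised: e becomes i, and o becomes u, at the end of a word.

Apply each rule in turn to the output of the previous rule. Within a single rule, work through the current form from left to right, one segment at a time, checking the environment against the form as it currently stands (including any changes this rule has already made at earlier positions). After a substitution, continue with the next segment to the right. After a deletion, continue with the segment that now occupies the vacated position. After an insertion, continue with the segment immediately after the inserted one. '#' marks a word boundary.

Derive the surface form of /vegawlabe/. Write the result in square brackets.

A Intervocalic Lenition: [vegawlabe] → [vehawlave]
B Regressive Voicing Assimilation: no change — [vehawlave]
C Final Vowel Raising: [vehawlave] → [vehawlavi]

[vehawlavi]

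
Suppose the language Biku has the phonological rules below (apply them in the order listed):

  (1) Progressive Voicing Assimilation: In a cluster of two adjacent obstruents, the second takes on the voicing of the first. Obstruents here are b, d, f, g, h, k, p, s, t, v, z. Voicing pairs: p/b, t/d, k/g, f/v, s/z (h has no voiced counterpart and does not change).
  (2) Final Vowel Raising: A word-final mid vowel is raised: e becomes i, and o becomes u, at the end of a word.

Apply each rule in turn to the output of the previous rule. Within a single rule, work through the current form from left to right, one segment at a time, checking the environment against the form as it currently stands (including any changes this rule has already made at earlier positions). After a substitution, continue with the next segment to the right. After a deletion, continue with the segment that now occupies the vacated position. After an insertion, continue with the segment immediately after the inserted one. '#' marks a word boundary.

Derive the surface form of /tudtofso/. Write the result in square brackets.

[tuddofsu]

(1) Progressive Voicing Assimilation: [tudtofso] → [tuddofso]
(2) Final Vowel Raising: [tuddofso] → [tuddofsu]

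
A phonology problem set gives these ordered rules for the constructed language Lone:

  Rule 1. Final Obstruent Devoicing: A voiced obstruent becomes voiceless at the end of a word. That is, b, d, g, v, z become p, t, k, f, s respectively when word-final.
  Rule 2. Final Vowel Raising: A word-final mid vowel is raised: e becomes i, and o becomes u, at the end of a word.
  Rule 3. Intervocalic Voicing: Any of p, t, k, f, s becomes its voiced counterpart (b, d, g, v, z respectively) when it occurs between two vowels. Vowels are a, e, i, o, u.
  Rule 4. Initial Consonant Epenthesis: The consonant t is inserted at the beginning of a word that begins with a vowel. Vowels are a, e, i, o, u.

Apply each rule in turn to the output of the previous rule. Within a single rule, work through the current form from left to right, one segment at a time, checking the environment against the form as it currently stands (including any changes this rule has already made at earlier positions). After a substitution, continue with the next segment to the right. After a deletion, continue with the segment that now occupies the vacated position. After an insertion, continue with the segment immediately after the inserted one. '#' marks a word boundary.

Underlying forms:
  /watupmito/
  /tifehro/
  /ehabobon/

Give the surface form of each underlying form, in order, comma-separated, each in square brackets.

/watupmito/:
  Rule 1 Final Obstruent Devoicing: no change — [watupmito]
  Rule 2 Final Vowel Raising: [watupmito] → [watupmitu]
  Rule 3 Intervocalic Voicing: [watupmitu] → [wadupmidu]
  Rule 4 Initial Consonant Epenthesis: no change — [wadupmidu]
/tifehro/:
  Rule 1 Final Obstruent Devoicing: no change — [tifehro]
  Rule 2 Final Vowel Raising: [tifehro] → [tifehru]
  Rule 3 Intervocalic Voicing: [tifehru] → [tivehru]
  Rule 4 Initial Consonant Epenthesis: no change — [tivehru]
/ehabobon/:
  Rule 1 Final Obstruent Devoicing: no change — [ehabobon]
  Rule 2 Final Vowel Raising: no change — [ehabobon]
  Rule 3 Intervocalic Voicing: no change — [ehabobon]
  Rule 4 Initial Consonant Epenthesis: [ehabobon] → [tehabobon]

[wadupmidu], [tivehru], [tehabobon]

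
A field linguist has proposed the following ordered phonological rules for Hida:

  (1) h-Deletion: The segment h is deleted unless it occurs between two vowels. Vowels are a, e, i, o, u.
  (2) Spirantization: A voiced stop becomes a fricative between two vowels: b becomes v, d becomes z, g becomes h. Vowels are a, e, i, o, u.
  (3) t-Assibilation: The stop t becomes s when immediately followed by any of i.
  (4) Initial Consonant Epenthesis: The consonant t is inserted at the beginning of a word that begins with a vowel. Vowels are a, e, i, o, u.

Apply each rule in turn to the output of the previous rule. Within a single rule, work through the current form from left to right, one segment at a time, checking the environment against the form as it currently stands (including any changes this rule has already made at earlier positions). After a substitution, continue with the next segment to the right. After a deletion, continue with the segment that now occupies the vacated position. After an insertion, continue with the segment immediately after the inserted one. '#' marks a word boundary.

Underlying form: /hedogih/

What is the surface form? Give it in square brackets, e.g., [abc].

(1) h-Deletion: [hedogih] → [edogi]
(2) Spirantization: [edogi] → [ezohi]
(3) t-Assibilation: no change — [ezohi]
(4) Initial Consonant Epenthesis: [ezohi] → [tezohi]

[tezohi]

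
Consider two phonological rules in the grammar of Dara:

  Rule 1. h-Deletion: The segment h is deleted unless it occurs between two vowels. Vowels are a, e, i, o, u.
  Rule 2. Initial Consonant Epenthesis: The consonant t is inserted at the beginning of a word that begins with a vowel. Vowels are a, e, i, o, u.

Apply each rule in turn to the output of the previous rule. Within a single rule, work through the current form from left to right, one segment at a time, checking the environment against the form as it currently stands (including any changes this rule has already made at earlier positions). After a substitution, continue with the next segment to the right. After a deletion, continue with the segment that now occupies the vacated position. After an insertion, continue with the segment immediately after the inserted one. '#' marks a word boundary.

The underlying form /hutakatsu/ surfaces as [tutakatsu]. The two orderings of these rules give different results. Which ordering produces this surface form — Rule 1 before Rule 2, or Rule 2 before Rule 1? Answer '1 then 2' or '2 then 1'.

1 then 2

Order 1 then 2:
  1 h-Deletion: [hutakatsu] → [utakatsu]
  2 Initial Consonant Epenthesis: [utakatsu] → [tutakatsu]
  result: [tutakatsu]
Order 2 then 1:
  2 Initial Consonant Epenthesis: no change — [hutakatsu]
  1 h-Deletion: [hutakatsu] → [utakatsu]
  result: [utakatsu]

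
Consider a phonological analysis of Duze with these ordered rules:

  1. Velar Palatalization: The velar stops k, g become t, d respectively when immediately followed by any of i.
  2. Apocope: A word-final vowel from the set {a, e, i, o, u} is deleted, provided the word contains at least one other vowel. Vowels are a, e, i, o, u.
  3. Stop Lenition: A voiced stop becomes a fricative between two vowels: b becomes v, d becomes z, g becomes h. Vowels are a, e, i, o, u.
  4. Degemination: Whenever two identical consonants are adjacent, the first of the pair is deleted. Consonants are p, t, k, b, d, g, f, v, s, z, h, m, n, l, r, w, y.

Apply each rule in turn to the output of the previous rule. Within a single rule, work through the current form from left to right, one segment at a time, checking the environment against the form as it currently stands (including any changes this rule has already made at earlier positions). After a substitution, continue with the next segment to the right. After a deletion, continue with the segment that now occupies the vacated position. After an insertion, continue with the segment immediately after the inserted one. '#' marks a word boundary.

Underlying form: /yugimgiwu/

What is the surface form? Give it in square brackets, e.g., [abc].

[yuzimdiw]

1 Velar Palatalization: [yugimgiwu] → [yudimdiwu]
2 Apocope: [yudimdiwu] → [yudimdiw]
3 Stop Lenition: [yudimdiw] → [yuzimdiw]
4 Degemination: no change — [yuzimdiw]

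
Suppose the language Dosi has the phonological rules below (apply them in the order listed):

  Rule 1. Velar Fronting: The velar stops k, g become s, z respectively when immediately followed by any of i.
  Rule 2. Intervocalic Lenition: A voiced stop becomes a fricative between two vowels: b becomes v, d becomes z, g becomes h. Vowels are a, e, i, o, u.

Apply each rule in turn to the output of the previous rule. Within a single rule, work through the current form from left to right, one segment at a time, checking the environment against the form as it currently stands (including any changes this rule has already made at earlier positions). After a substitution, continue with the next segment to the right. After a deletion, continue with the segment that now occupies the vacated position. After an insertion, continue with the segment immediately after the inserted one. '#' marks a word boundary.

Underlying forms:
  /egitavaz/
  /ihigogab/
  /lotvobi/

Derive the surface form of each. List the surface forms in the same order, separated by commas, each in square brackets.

[ezitavaz], [ihihohab], [lotvovi]

/egitavaz/:
  Rule 1 Velar Fronting: [egitavaz] → [ezitavaz]
  Rule 2 Intervocalic Lenition: no change — [ezitavaz]
/ihigogab/:
  Rule 1 Velar Fronting: no change — [ihigogab]
  Rule 2 Intervocalic Lenition: [ihigogab] → [ihihohab]
/lotvobi/:
  Rule 1 Velar Fronting: no change — [lotvobi]
  Rule 2 Intervocalic Lenition: [lotvobi] → [lotvovi]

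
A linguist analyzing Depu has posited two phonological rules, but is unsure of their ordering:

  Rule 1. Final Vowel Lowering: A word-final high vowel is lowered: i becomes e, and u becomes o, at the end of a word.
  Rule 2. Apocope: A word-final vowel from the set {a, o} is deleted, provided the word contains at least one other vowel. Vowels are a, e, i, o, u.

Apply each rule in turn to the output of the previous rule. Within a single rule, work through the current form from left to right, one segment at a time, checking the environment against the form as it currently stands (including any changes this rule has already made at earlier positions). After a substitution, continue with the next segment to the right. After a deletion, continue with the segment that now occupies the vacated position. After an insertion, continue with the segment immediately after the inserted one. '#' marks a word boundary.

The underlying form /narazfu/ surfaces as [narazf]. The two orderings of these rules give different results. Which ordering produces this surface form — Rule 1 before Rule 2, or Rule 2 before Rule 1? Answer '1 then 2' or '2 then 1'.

1 then 2

Order 1 then 2:
  1 Final Vowel Lowering: [narazfu] → [narazfo]
  2 Apocope: [narazfo] → [narazf]
  result: [narazf]
Order 2 then 1:
  2 Apocope: no change — [narazfu]
  1 Final Vowel Lowering: [narazfu] → [narazfo]
  result: [narazfo]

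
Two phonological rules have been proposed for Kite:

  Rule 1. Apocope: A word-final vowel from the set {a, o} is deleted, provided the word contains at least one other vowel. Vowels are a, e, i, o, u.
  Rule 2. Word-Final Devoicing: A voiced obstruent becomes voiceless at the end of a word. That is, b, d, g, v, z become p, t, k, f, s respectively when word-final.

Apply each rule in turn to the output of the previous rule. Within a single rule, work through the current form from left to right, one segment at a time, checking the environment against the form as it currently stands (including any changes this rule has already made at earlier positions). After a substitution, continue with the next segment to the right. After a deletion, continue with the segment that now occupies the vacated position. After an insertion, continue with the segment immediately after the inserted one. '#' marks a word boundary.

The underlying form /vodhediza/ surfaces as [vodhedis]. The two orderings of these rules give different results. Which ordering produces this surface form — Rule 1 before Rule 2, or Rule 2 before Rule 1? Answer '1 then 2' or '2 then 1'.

Order 1 then 2:
  1 Apocope: [vodhediza] → [vodhediz]
  2 Word-Final Devoicing: [vodhediz] → [vodhedis]
  result: [vodhedis]
Order 2 then 1:
  2 Word-Final Devoicing: no change — [vodhediza]
  1 Apocope: [vodhediza] → [vodhediz]
  result: [vodhediz]

1 then 2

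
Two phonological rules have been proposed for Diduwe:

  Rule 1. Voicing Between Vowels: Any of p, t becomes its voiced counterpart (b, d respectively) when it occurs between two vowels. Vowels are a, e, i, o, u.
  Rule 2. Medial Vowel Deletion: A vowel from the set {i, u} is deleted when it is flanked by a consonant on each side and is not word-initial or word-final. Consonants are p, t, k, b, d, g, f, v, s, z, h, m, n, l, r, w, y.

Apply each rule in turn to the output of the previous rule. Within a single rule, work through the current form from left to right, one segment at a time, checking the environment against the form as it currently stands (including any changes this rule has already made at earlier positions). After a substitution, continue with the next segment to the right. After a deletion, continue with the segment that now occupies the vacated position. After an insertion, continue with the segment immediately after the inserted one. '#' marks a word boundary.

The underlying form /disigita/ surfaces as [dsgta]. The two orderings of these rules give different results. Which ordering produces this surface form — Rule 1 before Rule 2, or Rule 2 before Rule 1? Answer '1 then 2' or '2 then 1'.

2 then 1

Order 1 then 2:
  1 Voicing Between Vowels: [disigita] → [disigida]
  2 Medial Vowel Deletion: [disigida] → [dsgda]
  result: [dsgda]
Order 2 then 1:
  2 Medial Vowel Deletion: [disigita] → [dsgta]
  1 Voicing Between Vowels: no change — [dsgta]
  result: [dsgta]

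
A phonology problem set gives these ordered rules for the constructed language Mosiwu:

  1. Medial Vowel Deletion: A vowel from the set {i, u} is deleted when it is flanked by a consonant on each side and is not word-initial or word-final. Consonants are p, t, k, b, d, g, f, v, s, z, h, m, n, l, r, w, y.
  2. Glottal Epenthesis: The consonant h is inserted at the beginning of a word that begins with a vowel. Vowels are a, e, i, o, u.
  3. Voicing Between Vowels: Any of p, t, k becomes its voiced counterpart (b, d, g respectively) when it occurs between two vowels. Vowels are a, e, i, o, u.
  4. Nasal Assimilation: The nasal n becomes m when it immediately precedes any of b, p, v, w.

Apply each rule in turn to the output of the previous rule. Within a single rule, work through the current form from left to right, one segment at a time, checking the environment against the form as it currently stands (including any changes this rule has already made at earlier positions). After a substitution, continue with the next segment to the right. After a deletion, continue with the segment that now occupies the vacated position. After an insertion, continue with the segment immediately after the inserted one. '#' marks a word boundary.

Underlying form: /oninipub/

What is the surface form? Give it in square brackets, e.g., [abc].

1 Medial Vowel Deletion: [oninipub] → [onnpb]
2 Glottal Epenthesis: [onnpb] → [honnpb]
3 Voicing Between Vowels: no change — [honnpb]
4 Nasal Assimilation: [honnpb] → [honmpb]

[honmpb]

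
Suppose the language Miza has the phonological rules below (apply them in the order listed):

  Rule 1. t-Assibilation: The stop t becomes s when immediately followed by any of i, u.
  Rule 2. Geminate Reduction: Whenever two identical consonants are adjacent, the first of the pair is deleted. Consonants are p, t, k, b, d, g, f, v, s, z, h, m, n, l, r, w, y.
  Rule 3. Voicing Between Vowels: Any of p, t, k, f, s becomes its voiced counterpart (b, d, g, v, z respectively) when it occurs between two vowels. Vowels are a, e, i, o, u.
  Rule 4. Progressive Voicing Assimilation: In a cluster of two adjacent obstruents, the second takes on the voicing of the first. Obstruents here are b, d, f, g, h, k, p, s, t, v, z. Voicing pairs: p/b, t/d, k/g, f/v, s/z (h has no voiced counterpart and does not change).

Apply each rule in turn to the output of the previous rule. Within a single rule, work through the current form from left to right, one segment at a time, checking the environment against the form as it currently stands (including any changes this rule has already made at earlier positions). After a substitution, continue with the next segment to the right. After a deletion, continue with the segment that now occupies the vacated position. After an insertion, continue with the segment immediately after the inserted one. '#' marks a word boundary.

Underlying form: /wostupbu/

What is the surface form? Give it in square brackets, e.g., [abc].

Rule 1 t-Assibilation: [wostupbu] → [wossupbu]
Rule 2 Geminate Reduction: [wossupbu] → [wosupbu]
Rule 3 Voicing Between Vowels: [wosupbu] → [wozupbu]
Rule 4 Progressive Voicing Assimilation: [wozupbu] → [wozuppu]

[wozuppu]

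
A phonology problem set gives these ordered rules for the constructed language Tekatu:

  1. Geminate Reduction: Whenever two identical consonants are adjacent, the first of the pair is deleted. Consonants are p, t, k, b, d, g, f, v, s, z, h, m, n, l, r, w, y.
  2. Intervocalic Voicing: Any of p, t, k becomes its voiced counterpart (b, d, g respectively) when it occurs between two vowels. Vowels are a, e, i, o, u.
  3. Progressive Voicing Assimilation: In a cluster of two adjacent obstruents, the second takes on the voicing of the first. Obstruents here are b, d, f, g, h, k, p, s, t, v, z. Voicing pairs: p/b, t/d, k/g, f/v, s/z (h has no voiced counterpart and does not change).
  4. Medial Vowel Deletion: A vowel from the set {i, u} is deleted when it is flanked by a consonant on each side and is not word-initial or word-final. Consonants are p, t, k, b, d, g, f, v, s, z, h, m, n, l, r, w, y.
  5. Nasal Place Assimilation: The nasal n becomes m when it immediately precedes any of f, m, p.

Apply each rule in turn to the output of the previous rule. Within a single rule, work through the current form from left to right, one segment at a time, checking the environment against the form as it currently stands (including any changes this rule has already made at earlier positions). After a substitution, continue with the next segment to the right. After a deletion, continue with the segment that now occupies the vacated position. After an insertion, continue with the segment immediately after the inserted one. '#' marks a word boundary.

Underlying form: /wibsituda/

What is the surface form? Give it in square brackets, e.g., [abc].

[wbzdda]

1 Geminate Reduction: no change — [wibsituda]
2 Intervocalic Voicing: [wibsituda] → [wibsiduda]
3 Progressive Voicing Assimilation: [wibsiduda] → [wibziduda]
4 Medial Vowel Deletion: [wibziduda] → [wbzdda]
5 Nasal Place Assimilation: no change — [wbzdda]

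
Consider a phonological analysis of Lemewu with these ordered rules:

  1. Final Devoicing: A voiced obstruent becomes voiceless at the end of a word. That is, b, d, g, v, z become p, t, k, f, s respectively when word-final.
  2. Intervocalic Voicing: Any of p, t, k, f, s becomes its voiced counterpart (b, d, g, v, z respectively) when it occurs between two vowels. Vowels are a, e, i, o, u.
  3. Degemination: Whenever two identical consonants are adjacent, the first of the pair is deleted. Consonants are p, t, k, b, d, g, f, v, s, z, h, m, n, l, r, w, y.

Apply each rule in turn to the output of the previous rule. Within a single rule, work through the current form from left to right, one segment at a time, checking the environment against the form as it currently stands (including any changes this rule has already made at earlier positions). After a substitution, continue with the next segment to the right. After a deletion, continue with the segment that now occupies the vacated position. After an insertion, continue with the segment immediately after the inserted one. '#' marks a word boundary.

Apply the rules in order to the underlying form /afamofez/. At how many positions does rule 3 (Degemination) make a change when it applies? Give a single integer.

0

1 Final Devoicing: [afamofez] → [afamofes]
2 Intervocalic Voicing: [afamofes] → [avamoves]
3 Degemination: no change — [avamoves]
Rule 3 changed 0 position(s).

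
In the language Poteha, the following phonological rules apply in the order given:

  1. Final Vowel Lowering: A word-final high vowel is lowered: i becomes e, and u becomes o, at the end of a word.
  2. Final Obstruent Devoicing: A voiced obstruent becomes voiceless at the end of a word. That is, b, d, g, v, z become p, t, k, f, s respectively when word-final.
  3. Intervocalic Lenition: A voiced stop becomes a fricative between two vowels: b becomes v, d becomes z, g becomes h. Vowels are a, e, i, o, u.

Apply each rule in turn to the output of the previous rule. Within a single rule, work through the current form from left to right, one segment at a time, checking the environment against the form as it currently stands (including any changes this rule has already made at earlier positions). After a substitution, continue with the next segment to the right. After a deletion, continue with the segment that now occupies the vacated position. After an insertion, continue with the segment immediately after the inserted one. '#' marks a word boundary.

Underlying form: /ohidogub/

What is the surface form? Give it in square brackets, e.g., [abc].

[ohizohup]

1 Final Vowel Lowering: no change — [ohidogub]
2 Final Obstruent Devoicing: [ohidogub] → [ohidogup]
3 Intervocalic Lenition: [ohidogup] → [ohizohup]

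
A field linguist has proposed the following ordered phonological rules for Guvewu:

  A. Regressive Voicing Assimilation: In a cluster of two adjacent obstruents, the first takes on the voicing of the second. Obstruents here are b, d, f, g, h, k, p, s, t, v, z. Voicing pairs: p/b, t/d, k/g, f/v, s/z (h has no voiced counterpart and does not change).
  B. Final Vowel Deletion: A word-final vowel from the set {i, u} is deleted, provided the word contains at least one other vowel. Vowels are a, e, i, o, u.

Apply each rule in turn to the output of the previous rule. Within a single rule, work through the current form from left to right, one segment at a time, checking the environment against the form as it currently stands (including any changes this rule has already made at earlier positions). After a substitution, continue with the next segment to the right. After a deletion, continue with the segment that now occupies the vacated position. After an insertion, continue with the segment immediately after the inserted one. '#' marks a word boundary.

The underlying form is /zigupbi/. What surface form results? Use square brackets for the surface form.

[zigubb]

A Regressive Voicing Assimilation: [zigupbi] → [zigubbi]
B Final Vowel Deletion: [zigubbi] → [zigubb]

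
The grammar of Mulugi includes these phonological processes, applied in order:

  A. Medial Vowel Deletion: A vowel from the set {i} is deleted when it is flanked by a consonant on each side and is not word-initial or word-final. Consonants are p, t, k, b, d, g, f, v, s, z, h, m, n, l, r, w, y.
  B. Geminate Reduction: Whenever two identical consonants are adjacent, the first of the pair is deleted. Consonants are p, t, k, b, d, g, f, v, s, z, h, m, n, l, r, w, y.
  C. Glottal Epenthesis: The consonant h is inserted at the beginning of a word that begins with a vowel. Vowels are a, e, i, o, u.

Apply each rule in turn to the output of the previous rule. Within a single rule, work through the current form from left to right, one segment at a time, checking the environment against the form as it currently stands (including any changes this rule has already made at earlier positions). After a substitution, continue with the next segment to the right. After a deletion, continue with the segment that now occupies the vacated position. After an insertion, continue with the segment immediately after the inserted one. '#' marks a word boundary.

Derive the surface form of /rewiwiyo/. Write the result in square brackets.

[rewyo]

A Medial Vowel Deletion: [rewiwiyo] → [rewwyo]
B Geminate Reduction: [rewwyo] → [rewyo]
C Glottal Epenthesis: no change — [rewyo]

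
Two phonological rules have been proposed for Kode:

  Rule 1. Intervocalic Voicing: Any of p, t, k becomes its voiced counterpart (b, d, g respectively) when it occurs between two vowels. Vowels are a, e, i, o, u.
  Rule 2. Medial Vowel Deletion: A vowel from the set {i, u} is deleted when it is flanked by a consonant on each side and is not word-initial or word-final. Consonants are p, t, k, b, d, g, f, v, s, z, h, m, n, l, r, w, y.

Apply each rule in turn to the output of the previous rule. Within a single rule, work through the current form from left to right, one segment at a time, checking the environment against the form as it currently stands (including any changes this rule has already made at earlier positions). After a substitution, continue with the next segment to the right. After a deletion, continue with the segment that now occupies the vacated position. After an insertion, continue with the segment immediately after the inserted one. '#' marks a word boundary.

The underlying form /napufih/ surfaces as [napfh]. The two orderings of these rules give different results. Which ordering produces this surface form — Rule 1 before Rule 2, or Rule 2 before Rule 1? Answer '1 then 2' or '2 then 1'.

Order 1 then 2:
  1 Intervocalic Voicing: [napufih] → [nabufih]
  2 Medial Vowel Deletion: [nabufih] → [nabfh]
  result: [nabfh]
Order 2 then 1:
  2 Medial Vowel Deletion: [napufih] → [napfh]
  1 Intervocalic Voicing: no change — [napfh]
  result: [napfh]

2 then 1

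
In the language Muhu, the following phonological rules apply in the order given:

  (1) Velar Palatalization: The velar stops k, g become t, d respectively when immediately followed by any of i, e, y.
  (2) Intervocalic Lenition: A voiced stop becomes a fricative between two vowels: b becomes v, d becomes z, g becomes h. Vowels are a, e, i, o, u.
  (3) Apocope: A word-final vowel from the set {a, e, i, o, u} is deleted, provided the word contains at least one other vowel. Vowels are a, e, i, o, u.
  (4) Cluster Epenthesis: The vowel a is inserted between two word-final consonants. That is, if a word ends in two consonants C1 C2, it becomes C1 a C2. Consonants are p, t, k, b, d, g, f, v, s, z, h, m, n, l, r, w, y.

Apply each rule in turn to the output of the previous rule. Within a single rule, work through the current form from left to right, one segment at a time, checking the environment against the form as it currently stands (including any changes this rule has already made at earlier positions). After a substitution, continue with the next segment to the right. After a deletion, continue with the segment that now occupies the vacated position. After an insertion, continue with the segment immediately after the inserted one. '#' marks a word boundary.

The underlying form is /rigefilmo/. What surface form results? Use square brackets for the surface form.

(1) Velar Palatalization: [rigefilmo] → [ridefilmo]
(2) Intervocalic Lenition: [ridefilmo] → [rizefilmo]
(3) Apocope: [rizefilmo] → [rizefilm]
(4) Cluster Epenthesis: [rizefilm] → [rizefilam]

[rizefilam]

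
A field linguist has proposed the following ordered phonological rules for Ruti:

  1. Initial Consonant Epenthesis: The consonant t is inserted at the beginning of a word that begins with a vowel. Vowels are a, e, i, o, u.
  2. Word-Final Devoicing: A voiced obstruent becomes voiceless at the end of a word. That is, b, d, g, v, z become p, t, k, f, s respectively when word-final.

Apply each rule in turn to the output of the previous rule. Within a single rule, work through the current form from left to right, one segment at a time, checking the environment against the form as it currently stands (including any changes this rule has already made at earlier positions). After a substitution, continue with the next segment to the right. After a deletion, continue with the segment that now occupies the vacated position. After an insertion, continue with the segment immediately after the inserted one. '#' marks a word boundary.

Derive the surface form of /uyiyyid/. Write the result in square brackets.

[tuyiyyit]

1 Initial Consonant Epenthesis: [uyiyyid] → [tuyiyyid]
2 Word-Final Devoicing: [tuyiyyid] → [tuyiyyit]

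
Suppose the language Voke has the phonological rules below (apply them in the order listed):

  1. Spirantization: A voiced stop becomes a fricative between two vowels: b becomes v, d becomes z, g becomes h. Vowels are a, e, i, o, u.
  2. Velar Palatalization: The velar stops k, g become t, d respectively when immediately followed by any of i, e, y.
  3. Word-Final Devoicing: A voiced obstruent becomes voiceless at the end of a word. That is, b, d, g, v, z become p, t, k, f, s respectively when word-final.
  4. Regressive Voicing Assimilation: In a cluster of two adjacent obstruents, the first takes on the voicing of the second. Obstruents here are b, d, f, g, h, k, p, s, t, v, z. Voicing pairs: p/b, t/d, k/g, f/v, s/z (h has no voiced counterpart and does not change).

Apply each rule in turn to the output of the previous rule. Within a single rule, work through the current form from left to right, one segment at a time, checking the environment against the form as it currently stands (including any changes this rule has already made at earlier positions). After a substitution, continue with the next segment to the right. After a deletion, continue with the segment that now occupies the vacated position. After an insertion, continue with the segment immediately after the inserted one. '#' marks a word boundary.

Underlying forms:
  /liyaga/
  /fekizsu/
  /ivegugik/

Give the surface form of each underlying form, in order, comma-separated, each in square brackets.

/liyaga/:
  1 Spirantization: [liyaga] → [liyaha]
  2 Velar Palatalization: no change — [liyaha]
  3 Word-Final Devoicing: no change — [liyaha]
  4 Regressive Voicing Assimilation: no change — [liyaha]
/fekizsu/:
  1 Spirantization: no change — [fekizsu]
  2 Velar Palatalization: [fekizsu] → [fetizsu]
  3 Word-Final Devoicing: no change — [fetizsu]
  4 Regressive Voicing Assimilation: [fetizsu] → [fetissu]
/ivegugik/:
  1 Spirantization: [ivegugik] → [ivehuhik]
  2 Velar Palatalization: no change — [ivehuhik]
  3 Word-Final Devoicing: no change — [ivehuhik]
  4 Regressive Voicing Assimilation: no change — [ivehuhik]

[liyaha], [fetissu], [ivehuhik]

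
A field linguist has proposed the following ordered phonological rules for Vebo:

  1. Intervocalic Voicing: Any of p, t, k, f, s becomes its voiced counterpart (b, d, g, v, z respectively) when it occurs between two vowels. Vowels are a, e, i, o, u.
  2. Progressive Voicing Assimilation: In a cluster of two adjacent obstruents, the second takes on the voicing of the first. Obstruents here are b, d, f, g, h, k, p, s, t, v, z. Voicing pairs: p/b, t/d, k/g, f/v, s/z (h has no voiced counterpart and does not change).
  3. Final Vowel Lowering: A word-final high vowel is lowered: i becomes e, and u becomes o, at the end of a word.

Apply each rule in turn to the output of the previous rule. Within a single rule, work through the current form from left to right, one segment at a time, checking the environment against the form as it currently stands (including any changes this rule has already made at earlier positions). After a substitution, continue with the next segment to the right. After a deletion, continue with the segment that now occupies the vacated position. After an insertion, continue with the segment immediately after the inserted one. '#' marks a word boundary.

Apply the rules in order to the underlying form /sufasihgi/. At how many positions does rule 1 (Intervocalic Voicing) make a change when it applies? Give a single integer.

1 Intervocalic Voicing: [sufasihgi] → [suvazihgi]
2 Progressive Voicing Assimilation: [suvazihgi] → [suvazihki]
3 Final Vowel Lowering: [suvazihki] → [suvazihke]
Rule 1 changed 2 position(s).

2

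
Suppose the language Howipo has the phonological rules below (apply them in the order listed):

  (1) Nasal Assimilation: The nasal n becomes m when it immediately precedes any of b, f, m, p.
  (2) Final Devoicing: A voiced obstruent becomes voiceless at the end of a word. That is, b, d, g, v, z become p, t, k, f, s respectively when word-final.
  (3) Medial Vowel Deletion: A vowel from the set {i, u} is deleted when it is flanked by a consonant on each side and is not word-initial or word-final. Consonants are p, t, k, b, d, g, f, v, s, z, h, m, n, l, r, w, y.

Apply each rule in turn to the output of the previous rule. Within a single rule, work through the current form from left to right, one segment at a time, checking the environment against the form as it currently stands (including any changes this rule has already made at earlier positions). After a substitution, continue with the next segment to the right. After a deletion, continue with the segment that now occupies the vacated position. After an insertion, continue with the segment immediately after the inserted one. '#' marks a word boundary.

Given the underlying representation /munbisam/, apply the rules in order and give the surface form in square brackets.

[mmbsam]

(1) Nasal Assimilation: [munbisam] → [mumbisam]
(2) Final Devoicing: no change — [mumbisam]
(3) Medial Vowel Deletion: [mumbisam] → [mmbsam]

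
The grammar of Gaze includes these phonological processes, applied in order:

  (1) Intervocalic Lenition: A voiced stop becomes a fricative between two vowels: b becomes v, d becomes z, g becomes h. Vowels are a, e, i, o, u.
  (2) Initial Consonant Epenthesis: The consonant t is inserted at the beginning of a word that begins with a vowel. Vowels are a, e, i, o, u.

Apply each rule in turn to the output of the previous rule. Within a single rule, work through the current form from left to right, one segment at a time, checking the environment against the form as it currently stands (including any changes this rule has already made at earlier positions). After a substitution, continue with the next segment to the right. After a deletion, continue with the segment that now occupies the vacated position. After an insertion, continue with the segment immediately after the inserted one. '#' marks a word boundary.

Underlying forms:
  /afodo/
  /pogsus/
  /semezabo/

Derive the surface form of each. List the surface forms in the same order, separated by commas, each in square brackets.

[tafozo], [pogsus], [semezavo]

/afodo/:
  (1) Intervocalic Lenition: [afodo] → [afozo]
  (2) Initial Consonant Epenthesis: [afozo] → [tafozo]
/pogsus/:
  (1) Intervocalic Lenition: no change — [pogsus]
  (2) Initial Consonant Epenthesis: no change — [pogsus]
/semezabo/:
  (1) Intervocalic Lenition: [semezabo] → [semezavo]
  (2) Initial Consonant Epenthesis: no change — [semezavo]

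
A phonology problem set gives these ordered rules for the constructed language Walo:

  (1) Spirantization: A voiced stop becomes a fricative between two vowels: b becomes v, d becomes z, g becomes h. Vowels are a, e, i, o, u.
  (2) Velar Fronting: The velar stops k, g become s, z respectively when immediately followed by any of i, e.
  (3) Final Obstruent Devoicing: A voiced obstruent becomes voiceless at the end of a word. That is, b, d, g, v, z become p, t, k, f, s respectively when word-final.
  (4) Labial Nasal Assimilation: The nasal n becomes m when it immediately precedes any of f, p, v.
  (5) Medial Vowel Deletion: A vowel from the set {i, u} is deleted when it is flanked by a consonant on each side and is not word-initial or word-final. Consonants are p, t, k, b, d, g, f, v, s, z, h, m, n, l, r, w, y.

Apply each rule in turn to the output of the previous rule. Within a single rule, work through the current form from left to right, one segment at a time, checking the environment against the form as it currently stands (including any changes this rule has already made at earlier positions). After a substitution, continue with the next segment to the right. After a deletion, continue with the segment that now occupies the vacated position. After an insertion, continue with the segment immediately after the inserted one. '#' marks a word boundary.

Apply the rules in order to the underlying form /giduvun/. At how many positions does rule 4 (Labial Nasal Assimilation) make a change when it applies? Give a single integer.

0

(1) Spirantization: [giduvun] → [gizuvun]
(2) Velar Fronting: [gizuvun] → [zizuvun]
(3) Final Obstruent Devoicing: no change — [zizuvun]
(4) Labial Nasal Assimilation: no change — [zizuvun]
(5) Medial Vowel Deletion: [zizuvun] → [zzvn]
Rule 4 changed 0 position(s).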